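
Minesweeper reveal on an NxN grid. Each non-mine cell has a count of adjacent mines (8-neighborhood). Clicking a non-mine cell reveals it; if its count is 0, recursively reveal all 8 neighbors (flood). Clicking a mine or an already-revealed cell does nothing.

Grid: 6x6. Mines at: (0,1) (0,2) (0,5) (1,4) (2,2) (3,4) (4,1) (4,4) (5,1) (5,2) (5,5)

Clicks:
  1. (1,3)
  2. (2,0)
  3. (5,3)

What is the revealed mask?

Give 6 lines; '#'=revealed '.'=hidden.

Click 1 (1,3) count=3: revealed 1 new [(1,3)] -> total=1
Click 2 (2,0) count=0: revealed 6 new [(1,0) (1,1) (2,0) (2,1) (3,0) (3,1)] -> total=7
Click 3 (5,3) count=2: revealed 1 new [(5,3)] -> total=8

Answer: ......
##.#..
##....
##....
......
...#..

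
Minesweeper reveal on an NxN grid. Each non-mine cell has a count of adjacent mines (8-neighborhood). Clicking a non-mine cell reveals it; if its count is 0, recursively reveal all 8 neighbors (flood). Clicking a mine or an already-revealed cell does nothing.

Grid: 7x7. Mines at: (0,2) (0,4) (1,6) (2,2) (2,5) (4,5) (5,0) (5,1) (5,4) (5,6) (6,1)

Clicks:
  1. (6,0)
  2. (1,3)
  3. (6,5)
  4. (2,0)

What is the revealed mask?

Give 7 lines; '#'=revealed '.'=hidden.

Click 1 (6,0) count=3: revealed 1 new [(6,0)] -> total=1
Click 2 (1,3) count=3: revealed 1 new [(1,3)] -> total=2
Click 3 (6,5) count=2: revealed 1 new [(6,5)] -> total=3
Click 4 (2,0) count=0: revealed 10 new [(0,0) (0,1) (1,0) (1,1) (2,0) (2,1) (3,0) (3,1) (4,0) (4,1)] -> total=13

Answer: ##.....
##.#...
##.....
##.....
##.....
.......
#....#.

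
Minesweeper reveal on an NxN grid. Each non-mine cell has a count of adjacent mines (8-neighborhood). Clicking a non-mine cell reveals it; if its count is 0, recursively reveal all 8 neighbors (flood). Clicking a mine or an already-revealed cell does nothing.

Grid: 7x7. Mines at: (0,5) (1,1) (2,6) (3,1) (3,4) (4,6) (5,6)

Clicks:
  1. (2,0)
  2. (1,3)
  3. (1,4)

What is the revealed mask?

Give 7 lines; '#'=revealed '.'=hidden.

Click 1 (2,0) count=2: revealed 1 new [(2,0)] -> total=1
Click 2 (1,3) count=0: revealed 9 new [(0,2) (0,3) (0,4) (1,2) (1,3) (1,4) (2,2) (2,3) (2,4)] -> total=10
Click 3 (1,4) count=1: revealed 0 new [(none)] -> total=10

Answer: ..###..
..###..
#.###..
.......
.......
.......
.......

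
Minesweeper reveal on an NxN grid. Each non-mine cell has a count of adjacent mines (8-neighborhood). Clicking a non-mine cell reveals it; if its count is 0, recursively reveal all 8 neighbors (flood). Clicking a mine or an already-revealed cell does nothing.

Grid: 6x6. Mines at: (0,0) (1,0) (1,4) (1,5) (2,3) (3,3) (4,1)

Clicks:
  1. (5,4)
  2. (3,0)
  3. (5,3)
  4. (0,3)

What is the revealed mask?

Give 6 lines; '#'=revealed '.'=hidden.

Answer: ...#..
......
....##
#...##
..####
..####

Derivation:
Click 1 (5,4) count=0: revealed 12 new [(2,4) (2,5) (3,4) (3,5) (4,2) (4,3) (4,4) (4,5) (5,2) (5,3) (5,4) (5,5)] -> total=12
Click 2 (3,0) count=1: revealed 1 new [(3,0)] -> total=13
Click 3 (5,3) count=0: revealed 0 new [(none)] -> total=13
Click 4 (0,3) count=1: revealed 1 new [(0,3)] -> total=14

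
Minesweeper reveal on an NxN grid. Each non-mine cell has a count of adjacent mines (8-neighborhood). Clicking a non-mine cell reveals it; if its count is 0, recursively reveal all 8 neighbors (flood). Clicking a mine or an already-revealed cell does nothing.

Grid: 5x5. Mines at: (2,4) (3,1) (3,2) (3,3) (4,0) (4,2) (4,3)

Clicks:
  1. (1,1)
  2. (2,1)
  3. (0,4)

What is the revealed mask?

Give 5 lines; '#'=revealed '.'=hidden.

Answer: #####
#####
####.
.....
.....

Derivation:
Click 1 (1,1) count=0: revealed 14 new [(0,0) (0,1) (0,2) (0,3) (0,4) (1,0) (1,1) (1,2) (1,3) (1,4) (2,0) (2,1) (2,2) (2,3)] -> total=14
Click 2 (2,1) count=2: revealed 0 new [(none)] -> total=14
Click 3 (0,4) count=0: revealed 0 new [(none)] -> total=14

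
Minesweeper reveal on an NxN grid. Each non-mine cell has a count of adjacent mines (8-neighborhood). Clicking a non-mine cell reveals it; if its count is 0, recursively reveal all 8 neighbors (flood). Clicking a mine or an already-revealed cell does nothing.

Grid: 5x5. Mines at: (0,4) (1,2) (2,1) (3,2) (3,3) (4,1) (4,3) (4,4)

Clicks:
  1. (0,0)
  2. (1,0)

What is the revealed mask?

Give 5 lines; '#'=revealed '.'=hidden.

Answer: ##...
##...
.....
.....
.....

Derivation:
Click 1 (0,0) count=0: revealed 4 new [(0,0) (0,1) (1,0) (1,1)] -> total=4
Click 2 (1,0) count=1: revealed 0 new [(none)] -> total=4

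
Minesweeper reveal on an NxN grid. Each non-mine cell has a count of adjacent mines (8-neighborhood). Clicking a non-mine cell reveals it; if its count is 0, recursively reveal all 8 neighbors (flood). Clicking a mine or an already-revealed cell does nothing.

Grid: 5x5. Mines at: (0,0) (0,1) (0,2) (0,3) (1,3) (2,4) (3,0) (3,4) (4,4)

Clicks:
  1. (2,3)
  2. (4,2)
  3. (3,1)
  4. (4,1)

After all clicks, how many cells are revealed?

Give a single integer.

Click 1 (2,3) count=3: revealed 1 new [(2,3)] -> total=1
Click 2 (4,2) count=0: revealed 8 new [(2,1) (2,2) (3,1) (3,2) (3,3) (4,1) (4,2) (4,3)] -> total=9
Click 3 (3,1) count=1: revealed 0 new [(none)] -> total=9
Click 4 (4,1) count=1: revealed 0 new [(none)] -> total=9

Answer: 9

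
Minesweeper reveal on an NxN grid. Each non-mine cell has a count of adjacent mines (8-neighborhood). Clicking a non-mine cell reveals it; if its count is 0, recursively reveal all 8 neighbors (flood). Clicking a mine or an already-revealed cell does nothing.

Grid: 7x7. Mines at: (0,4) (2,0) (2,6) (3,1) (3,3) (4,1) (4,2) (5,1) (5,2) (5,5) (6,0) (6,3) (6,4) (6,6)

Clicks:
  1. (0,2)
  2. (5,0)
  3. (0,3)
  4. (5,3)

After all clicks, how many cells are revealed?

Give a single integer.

Answer: 13

Derivation:
Click 1 (0,2) count=0: revealed 11 new [(0,0) (0,1) (0,2) (0,3) (1,0) (1,1) (1,2) (1,3) (2,1) (2,2) (2,3)] -> total=11
Click 2 (5,0) count=3: revealed 1 new [(5,0)] -> total=12
Click 3 (0,3) count=1: revealed 0 new [(none)] -> total=12
Click 4 (5,3) count=4: revealed 1 new [(5,3)] -> total=13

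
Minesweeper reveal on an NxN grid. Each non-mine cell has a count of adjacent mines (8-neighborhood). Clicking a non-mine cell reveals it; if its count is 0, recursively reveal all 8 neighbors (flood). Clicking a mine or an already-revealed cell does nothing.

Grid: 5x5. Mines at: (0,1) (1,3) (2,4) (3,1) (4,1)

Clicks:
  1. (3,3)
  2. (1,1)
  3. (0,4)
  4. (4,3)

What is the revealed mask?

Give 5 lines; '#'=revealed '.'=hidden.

Click 1 (3,3) count=1: revealed 1 new [(3,3)] -> total=1
Click 2 (1,1) count=1: revealed 1 new [(1,1)] -> total=2
Click 3 (0,4) count=1: revealed 1 new [(0,4)] -> total=3
Click 4 (4,3) count=0: revealed 5 new [(3,2) (3,4) (4,2) (4,3) (4,4)] -> total=8

Answer: ....#
.#...
.....
..###
..###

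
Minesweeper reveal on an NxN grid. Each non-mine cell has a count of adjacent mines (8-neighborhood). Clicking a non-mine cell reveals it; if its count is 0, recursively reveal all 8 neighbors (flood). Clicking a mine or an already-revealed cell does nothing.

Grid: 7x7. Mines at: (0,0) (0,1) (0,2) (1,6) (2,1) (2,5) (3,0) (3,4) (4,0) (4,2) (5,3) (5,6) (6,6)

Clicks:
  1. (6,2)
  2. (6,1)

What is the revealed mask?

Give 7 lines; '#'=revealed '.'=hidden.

Answer: .......
.......
.......
.......
.......
###....
###....

Derivation:
Click 1 (6,2) count=1: revealed 1 new [(6,2)] -> total=1
Click 2 (6,1) count=0: revealed 5 new [(5,0) (5,1) (5,2) (6,0) (6,1)] -> total=6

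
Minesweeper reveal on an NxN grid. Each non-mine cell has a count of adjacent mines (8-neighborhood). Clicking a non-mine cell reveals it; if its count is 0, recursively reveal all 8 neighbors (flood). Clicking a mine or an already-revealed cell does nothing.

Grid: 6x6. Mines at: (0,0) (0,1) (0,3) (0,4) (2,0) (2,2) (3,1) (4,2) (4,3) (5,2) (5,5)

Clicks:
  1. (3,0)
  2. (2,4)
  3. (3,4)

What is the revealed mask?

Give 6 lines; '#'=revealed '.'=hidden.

Click 1 (3,0) count=2: revealed 1 new [(3,0)] -> total=1
Click 2 (2,4) count=0: revealed 11 new [(1,3) (1,4) (1,5) (2,3) (2,4) (2,5) (3,3) (3,4) (3,5) (4,4) (4,5)] -> total=12
Click 3 (3,4) count=1: revealed 0 new [(none)] -> total=12

Answer: ......
...###
...###
#..###
....##
......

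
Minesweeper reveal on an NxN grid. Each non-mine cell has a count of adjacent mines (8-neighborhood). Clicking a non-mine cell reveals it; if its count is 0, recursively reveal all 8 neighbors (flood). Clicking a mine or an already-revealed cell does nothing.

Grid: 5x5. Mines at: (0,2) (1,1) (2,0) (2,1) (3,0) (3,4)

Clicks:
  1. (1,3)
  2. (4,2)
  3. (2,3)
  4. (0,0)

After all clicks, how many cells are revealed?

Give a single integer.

Click 1 (1,3) count=1: revealed 1 new [(1,3)] -> total=1
Click 2 (4,2) count=0: revealed 6 new [(3,1) (3,2) (3,3) (4,1) (4,2) (4,3)] -> total=7
Click 3 (2,3) count=1: revealed 1 new [(2,3)] -> total=8
Click 4 (0,0) count=1: revealed 1 new [(0,0)] -> total=9

Answer: 9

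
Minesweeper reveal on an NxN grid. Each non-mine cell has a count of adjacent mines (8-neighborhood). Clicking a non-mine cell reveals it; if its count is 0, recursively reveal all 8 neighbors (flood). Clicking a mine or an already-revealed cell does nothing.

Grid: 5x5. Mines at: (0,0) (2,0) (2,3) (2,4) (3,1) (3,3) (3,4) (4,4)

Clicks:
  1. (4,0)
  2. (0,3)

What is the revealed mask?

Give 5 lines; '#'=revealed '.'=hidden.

Click 1 (4,0) count=1: revealed 1 new [(4,0)] -> total=1
Click 2 (0,3) count=0: revealed 8 new [(0,1) (0,2) (0,3) (0,4) (1,1) (1,2) (1,3) (1,4)] -> total=9

Answer: .####
.####
.....
.....
#....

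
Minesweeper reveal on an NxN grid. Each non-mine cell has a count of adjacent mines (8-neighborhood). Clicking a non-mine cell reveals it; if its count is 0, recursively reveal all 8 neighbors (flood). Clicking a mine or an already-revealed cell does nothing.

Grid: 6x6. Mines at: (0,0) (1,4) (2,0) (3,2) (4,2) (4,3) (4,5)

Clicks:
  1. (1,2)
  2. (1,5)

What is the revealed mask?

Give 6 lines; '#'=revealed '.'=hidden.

Answer: .###..
.###.#
.###..
......
......
......

Derivation:
Click 1 (1,2) count=0: revealed 9 new [(0,1) (0,2) (0,3) (1,1) (1,2) (1,3) (2,1) (2,2) (2,3)] -> total=9
Click 2 (1,5) count=1: revealed 1 new [(1,5)] -> total=10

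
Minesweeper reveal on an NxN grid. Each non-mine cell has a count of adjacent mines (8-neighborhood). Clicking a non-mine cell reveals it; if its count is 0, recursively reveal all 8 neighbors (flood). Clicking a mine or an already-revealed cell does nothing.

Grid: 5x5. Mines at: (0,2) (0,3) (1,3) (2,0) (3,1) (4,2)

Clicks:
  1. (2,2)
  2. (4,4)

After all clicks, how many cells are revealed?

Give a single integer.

Answer: 7

Derivation:
Click 1 (2,2) count=2: revealed 1 new [(2,2)] -> total=1
Click 2 (4,4) count=0: revealed 6 new [(2,3) (2,4) (3,3) (3,4) (4,3) (4,4)] -> total=7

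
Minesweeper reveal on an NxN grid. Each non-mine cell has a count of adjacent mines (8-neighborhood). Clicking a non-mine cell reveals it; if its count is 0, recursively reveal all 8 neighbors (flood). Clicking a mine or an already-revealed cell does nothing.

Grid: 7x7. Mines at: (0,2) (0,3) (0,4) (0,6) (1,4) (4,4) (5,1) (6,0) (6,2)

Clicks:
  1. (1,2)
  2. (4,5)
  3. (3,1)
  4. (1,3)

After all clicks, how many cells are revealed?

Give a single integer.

Answer: 19

Derivation:
Click 1 (1,2) count=2: revealed 1 new [(1,2)] -> total=1
Click 2 (4,5) count=1: revealed 1 new [(4,5)] -> total=2
Click 3 (3,1) count=0: revealed 17 new [(0,0) (0,1) (1,0) (1,1) (1,3) (2,0) (2,1) (2,2) (2,3) (3,0) (3,1) (3,2) (3,3) (4,0) (4,1) (4,2) (4,3)] -> total=19
Click 4 (1,3) count=4: revealed 0 new [(none)] -> total=19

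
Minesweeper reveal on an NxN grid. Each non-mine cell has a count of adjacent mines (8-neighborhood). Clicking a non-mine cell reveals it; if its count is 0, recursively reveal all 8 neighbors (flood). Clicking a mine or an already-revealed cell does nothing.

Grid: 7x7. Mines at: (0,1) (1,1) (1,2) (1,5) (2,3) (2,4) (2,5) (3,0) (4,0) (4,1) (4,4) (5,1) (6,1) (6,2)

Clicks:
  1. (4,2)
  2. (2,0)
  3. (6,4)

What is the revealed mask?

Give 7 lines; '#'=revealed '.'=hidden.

Answer: .......
.......
#......
.....##
..#..##
...####
...####

Derivation:
Click 1 (4,2) count=2: revealed 1 new [(4,2)] -> total=1
Click 2 (2,0) count=2: revealed 1 new [(2,0)] -> total=2
Click 3 (6,4) count=0: revealed 12 new [(3,5) (3,6) (4,5) (4,6) (5,3) (5,4) (5,5) (5,6) (6,3) (6,4) (6,5) (6,6)] -> total=14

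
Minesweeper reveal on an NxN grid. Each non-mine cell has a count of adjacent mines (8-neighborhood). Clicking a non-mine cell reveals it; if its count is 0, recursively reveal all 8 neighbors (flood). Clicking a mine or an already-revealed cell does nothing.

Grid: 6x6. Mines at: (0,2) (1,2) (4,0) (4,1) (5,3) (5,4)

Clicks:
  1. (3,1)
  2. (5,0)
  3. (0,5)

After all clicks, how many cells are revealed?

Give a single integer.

Answer: 20

Derivation:
Click 1 (3,1) count=2: revealed 1 new [(3,1)] -> total=1
Click 2 (5,0) count=2: revealed 1 new [(5,0)] -> total=2
Click 3 (0,5) count=0: revealed 18 new [(0,3) (0,4) (0,5) (1,3) (1,4) (1,5) (2,2) (2,3) (2,4) (2,5) (3,2) (3,3) (3,4) (3,5) (4,2) (4,3) (4,4) (4,5)] -> total=20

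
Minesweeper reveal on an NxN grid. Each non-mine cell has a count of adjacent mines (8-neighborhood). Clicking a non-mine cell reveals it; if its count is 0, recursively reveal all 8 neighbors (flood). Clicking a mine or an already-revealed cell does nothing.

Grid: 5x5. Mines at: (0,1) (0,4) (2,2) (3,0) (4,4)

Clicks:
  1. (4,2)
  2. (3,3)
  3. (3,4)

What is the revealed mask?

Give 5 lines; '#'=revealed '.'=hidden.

Answer: .....
.....
.....
.####
.###.

Derivation:
Click 1 (4,2) count=0: revealed 6 new [(3,1) (3,2) (3,3) (4,1) (4,2) (4,3)] -> total=6
Click 2 (3,3) count=2: revealed 0 new [(none)] -> total=6
Click 3 (3,4) count=1: revealed 1 new [(3,4)] -> total=7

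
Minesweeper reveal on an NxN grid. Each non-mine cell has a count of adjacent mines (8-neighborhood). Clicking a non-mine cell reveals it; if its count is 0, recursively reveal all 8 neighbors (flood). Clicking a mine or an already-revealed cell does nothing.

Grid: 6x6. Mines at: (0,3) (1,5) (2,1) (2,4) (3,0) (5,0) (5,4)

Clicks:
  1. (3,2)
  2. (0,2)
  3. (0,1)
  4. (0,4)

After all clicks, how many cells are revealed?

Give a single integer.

Answer: 8

Derivation:
Click 1 (3,2) count=1: revealed 1 new [(3,2)] -> total=1
Click 2 (0,2) count=1: revealed 1 new [(0,2)] -> total=2
Click 3 (0,1) count=0: revealed 5 new [(0,0) (0,1) (1,0) (1,1) (1,2)] -> total=7
Click 4 (0,4) count=2: revealed 1 new [(0,4)] -> total=8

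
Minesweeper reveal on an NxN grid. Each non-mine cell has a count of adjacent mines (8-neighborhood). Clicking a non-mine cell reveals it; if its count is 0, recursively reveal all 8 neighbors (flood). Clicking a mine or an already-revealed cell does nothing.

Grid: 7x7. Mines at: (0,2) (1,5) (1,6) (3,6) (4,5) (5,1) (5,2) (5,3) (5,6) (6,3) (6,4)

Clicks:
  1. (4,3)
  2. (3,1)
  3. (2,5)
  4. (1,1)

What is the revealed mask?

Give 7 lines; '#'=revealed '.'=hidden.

Click 1 (4,3) count=2: revealed 1 new [(4,3)] -> total=1
Click 2 (3,1) count=0: revealed 21 new [(0,0) (0,1) (1,0) (1,1) (1,2) (1,3) (1,4) (2,0) (2,1) (2,2) (2,3) (2,4) (3,0) (3,1) (3,2) (3,3) (3,4) (4,0) (4,1) (4,2) (4,4)] -> total=22
Click 3 (2,5) count=3: revealed 1 new [(2,5)] -> total=23
Click 4 (1,1) count=1: revealed 0 new [(none)] -> total=23

Answer: ##.....
#####..
######.
#####..
#####..
.......
.......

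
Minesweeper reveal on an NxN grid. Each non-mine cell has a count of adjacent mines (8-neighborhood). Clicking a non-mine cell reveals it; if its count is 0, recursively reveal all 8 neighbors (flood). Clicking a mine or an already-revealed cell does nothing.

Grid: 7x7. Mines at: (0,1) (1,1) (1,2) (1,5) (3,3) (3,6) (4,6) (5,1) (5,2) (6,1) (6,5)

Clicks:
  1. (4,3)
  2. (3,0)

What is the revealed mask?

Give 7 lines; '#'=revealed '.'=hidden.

Click 1 (4,3) count=2: revealed 1 new [(4,3)] -> total=1
Click 2 (3,0) count=0: revealed 9 new [(2,0) (2,1) (2,2) (3,0) (3,1) (3,2) (4,0) (4,1) (4,2)] -> total=10

Answer: .......
.......
###....
###....
####...
.......
.......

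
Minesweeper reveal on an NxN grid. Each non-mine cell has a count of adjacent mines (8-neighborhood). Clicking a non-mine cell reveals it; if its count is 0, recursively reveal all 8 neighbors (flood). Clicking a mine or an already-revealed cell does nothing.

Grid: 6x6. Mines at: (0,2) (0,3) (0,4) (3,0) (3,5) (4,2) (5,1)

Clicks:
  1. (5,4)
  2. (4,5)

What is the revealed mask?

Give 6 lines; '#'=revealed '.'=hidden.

Answer: ......
......
......
......
...###
...###

Derivation:
Click 1 (5,4) count=0: revealed 6 new [(4,3) (4,4) (4,5) (5,3) (5,4) (5,5)] -> total=6
Click 2 (4,5) count=1: revealed 0 new [(none)] -> total=6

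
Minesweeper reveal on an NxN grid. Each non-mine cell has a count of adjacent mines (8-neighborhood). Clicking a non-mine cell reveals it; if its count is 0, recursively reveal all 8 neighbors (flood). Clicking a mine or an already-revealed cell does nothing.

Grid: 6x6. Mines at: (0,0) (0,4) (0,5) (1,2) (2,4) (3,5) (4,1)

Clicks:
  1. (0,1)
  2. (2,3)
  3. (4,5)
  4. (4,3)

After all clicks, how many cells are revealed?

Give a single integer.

Click 1 (0,1) count=2: revealed 1 new [(0,1)] -> total=1
Click 2 (2,3) count=2: revealed 1 new [(2,3)] -> total=2
Click 3 (4,5) count=1: revealed 1 new [(4,5)] -> total=3
Click 4 (4,3) count=0: revealed 10 new [(3,2) (3,3) (3,4) (4,2) (4,3) (4,4) (5,2) (5,3) (5,4) (5,5)] -> total=13

Answer: 13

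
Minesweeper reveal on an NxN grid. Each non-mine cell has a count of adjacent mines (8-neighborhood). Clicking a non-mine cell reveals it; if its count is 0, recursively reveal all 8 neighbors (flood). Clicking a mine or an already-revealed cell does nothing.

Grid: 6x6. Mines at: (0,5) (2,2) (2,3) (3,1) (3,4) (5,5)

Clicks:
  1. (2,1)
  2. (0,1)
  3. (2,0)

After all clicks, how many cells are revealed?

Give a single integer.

Answer: 12

Derivation:
Click 1 (2,1) count=2: revealed 1 new [(2,1)] -> total=1
Click 2 (0,1) count=0: revealed 11 new [(0,0) (0,1) (0,2) (0,3) (0,4) (1,0) (1,1) (1,2) (1,3) (1,4) (2,0)] -> total=12
Click 3 (2,0) count=1: revealed 0 new [(none)] -> total=12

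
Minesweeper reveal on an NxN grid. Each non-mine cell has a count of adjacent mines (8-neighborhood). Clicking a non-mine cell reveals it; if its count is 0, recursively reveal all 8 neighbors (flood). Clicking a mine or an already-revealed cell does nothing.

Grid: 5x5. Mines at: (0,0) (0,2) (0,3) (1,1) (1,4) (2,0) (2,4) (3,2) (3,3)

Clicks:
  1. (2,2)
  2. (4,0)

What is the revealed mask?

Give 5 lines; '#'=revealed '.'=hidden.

Click 1 (2,2) count=3: revealed 1 new [(2,2)] -> total=1
Click 2 (4,0) count=0: revealed 4 new [(3,0) (3,1) (4,0) (4,1)] -> total=5

Answer: .....
.....
..#..
##...
##...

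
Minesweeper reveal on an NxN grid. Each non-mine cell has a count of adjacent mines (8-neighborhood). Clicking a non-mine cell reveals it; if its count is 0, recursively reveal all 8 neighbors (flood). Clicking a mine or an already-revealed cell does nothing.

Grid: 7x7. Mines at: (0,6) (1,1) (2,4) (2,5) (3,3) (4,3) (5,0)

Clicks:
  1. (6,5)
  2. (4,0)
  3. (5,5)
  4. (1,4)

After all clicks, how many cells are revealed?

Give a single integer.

Click 1 (6,5) count=0: revealed 18 new [(3,4) (3,5) (3,6) (4,4) (4,5) (4,6) (5,1) (5,2) (5,3) (5,4) (5,5) (5,6) (6,1) (6,2) (6,3) (6,4) (6,5) (6,6)] -> total=18
Click 2 (4,0) count=1: revealed 1 new [(4,0)] -> total=19
Click 3 (5,5) count=0: revealed 0 new [(none)] -> total=19
Click 4 (1,4) count=2: revealed 1 new [(1,4)] -> total=20

Answer: 20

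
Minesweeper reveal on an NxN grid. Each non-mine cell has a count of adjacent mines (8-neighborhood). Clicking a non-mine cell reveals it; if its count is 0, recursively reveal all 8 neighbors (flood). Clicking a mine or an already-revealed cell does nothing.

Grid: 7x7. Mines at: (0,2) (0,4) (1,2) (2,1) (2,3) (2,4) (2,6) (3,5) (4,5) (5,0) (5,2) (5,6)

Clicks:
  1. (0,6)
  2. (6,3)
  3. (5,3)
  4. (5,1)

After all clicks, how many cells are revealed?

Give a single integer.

Click 1 (0,6) count=0: revealed 4 new [(0,5) (0,6) (1,5) (1,6)] -> total=4
Click 2 (6,3) count=1: revealed 1 new [(6,3)] -> total=5
Click 3 (5,3) count=1: revealed 1 new [(5,3)] -> total=6
Click 4 (5,1) count=2: revealed 1 new [(5,1)] -> total=7

Answer: 7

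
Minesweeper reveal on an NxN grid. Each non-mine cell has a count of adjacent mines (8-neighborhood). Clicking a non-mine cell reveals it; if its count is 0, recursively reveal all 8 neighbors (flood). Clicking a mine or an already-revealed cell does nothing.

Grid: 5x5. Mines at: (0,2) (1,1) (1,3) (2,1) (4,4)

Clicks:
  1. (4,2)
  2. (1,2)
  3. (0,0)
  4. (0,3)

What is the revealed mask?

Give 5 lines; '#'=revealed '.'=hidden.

Click 1 (4,2) count=0: revealed 8 new [(3,0) (3,1) (3,2) (3,3) (4,0) (4,1) (4,2) (4,3)] -> total=8
Click 2 (1,2) count=4: revealed 1 new [(1,2)] -> total=9
Click 3 (0,0) count=1: revealed 1 new [(0,0)] -> total=10
Click 4 (0,3) count=2: revealed 1 new [(0,3)] -> total=11

Answer: #..#.
..#..
.....
####.
####.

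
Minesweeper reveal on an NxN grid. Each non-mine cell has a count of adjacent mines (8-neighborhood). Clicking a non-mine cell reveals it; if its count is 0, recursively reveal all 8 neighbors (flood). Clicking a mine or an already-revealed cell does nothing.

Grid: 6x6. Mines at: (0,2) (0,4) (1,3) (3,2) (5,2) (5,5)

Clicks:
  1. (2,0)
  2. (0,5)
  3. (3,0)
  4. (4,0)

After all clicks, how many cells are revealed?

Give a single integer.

Click 1 (2,0) count=0: revealed 12 new [(0,0) (0,1) (1,0) (1,1) (2,0) (2,1) (3,0) (3,1) (4,0) (4,1) (5,0) (5,1)] -> total=12
Click 2 (0,5) count=1: revealed 1 new [(0,5)] -> total=13
Click 3 (3,0) count=0: revealed 0 new [(none)] -> total=13
Click 4 (4,0) count=0: revealed 0 new [(none)] -> total=13

Answer: 13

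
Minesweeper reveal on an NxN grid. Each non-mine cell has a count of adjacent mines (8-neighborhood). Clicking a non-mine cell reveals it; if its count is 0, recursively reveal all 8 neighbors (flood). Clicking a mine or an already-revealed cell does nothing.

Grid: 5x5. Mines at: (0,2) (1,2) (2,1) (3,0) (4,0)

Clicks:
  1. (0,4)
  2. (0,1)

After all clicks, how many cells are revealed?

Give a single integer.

Answer: 16

Derivation:
Click 1 (0,4) count=0: revealed 15 new [(0,3) (0,4) (1,3) (1,4) (2,2) (2,3) (2,4) (3,1) (3,2) (3,3) (3,4) (4,1) (4,2) (4,3) (4,4)] -> total=15
Click 2 (0,1) count=2: revealed 1 new [(0,1)] -> total=16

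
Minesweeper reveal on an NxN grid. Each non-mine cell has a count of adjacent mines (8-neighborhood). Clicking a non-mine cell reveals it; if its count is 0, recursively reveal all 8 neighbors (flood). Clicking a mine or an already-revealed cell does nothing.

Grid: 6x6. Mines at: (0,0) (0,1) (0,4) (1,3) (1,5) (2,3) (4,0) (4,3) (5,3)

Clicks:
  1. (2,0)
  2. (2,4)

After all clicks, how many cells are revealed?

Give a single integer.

Click 1 (2,0) count=0: revealed 9 new [(1,0) (1,1) (1,2) (2,0) (2,1) (2,2) (3,0) (3,1) (3,2)] -> total=9
Click 2 (2,4) count=3: revealed 1 new [(2,4)] -> total=10

Answer: 10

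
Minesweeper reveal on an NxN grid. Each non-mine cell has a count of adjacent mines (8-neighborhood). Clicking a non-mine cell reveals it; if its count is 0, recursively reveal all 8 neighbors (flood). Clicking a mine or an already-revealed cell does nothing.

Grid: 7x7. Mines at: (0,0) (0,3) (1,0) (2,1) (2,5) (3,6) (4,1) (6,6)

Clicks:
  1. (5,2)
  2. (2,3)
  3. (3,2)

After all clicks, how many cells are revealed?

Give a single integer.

Click 1 (5,2) count=1: revealed 1 new [(5,2)] -> total=1
Click 2 (2,3) count=0: revealed 25 new [(1,2) (1,3) (1,4) (2,2) (2,3) (2,4) (3,2) (3,3) (3,4) (3,5) (4,2) (4,3) (4,4) (4,5) (5,0) (5,1) (5,3) (5,4) (5,5) (6,0) (6,1) (6,2) (6,3) (6,4) (6,5)] -> total=26
Click 3 (3,2) count=2: revealed 0 new [(none)] -> total=26

Answer: 26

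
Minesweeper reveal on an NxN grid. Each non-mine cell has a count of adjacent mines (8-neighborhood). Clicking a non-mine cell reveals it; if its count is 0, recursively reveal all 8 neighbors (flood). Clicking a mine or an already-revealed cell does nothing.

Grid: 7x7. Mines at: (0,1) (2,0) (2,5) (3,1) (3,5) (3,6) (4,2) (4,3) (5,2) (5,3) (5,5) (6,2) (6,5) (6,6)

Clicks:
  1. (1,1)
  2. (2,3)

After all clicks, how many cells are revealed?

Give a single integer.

Click 1 (1,1) count=2: revealed 1 new [(1,1)] -> total=1
Click 2 (2,3) count=0: revealed 16 new [(0,2) (0,3) (0,4) (0,5) (0,6) (1,2) (1,3) (1,4) (1,5) (1,6) (2,2) (2,3) (2,4) (3,2) (3,3) (3,4)] -> total=17

Answer: 17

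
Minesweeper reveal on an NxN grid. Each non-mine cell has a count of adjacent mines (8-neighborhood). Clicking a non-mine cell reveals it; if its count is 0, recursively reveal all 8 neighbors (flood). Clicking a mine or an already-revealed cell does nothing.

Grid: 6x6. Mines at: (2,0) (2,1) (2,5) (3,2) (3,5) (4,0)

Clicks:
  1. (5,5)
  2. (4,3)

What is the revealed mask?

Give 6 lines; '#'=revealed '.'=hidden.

Answer: ......
......
......
......
.#####
.#####

Derivation:
Click 1 (5,5) count=0: revealed 10 new [(4,1) (4,2) (4,3) (4,4) (4,5) (5,1) (5,2) (5,3) (5,4) (5,5)] -> total=10
Click 2 (4,3) count=1: revealed 0 new [(none)] -> total=10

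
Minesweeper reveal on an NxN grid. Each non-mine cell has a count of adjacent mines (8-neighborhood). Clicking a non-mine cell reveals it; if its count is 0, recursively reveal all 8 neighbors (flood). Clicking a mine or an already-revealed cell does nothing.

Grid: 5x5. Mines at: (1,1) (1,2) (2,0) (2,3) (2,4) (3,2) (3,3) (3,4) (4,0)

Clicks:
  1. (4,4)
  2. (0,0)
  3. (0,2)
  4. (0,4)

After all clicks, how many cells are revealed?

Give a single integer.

Answer: 7

Derivation:
Click 1 (4,4) count=2: revealed 1 new [(4,4)] -> total=1
Click 2 (0,0) count=1: revealed 1 new [(0,0)] -> total=2
Click 3 (0,2) count=2: revealed 1 new [(0,2)] -> total=3
Click 4 (0,4) count=0: revealed 4 new [(0,3) (0,4) (1,3) (1,4)] -> total=7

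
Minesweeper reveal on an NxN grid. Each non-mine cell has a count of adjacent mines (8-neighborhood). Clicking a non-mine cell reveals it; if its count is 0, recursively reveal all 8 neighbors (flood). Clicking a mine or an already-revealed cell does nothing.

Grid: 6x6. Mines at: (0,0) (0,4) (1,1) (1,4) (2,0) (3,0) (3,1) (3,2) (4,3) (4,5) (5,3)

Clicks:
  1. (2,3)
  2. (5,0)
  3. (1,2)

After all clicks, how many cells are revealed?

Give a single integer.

Answer: 8

Derivation:
Click 1 (2,3) count=2: revealed 1 new [(2,3)] -> total=1
Click 2 (5,0) count=0: revealed 6 new [(4,0) (4,1) (4,2) (5,0) (5,1) (5,2)] -> total=7
Click 3 (1,2) count=1: revealed 1 new [(1,2)] -> total=8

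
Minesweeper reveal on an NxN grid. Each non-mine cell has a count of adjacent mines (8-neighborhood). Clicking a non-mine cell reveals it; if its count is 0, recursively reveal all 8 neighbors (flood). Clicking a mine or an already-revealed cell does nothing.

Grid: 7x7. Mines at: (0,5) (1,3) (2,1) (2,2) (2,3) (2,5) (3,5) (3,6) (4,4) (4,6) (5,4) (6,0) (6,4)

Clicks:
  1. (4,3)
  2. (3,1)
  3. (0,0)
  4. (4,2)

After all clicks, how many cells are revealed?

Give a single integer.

Answer: 21

Derivation:
Click 1 (4,3) count=2: revealed 1 new [(4,3)] -> total=1
Click 2 (3,1) count=2: revealed 1 new [(3,1)] -> total=2
Click 3 (0,0) count=0: revealed 6 new [(0,0) (0,1) (0,2) (1,0) (1,1) (1,2)] -> total=8
Click 4 (4,2) count=0: revealed 13 new [(3,0) (3,2) (3,3) (4,0) (4,1) (4,2) (5,0) (5,1) (5,2) (5,3) (6,1) (6,2) (6,3)] -> total=21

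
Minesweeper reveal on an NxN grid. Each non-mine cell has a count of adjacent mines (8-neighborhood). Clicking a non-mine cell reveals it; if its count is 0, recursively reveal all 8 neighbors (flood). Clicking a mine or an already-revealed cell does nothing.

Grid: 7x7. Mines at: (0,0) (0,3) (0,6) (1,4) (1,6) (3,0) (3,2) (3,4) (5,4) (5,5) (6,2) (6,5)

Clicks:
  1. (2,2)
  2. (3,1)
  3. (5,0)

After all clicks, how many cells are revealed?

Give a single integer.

Click 1 (2,2) count=1: revealed 1 new [(2,2)] -> total=1
Click 2 (3,1) count=2: revealed 1 new [(3,1)] -> total=2
Click 3 (5,0) count=0: revealed 6 new [(4,0) (4,1) (5,0) (5,1) (6,0) (6,1)] -> total=8

Answer: 8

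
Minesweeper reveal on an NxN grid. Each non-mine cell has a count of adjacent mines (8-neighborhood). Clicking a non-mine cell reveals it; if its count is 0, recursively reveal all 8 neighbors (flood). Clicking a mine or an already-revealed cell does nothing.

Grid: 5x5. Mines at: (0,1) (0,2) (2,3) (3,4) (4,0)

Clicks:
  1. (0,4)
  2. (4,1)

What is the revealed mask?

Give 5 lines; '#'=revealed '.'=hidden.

Click 1 (0,4) count=0: revealed 4 new [(0,3) (0,4) (1,3) (1,4)] -> total=4
Click 2 (4,1) count=1: revealed 1 new [(4,1)] -> total=5

Answer: ...##
...##
.....
.....
.#...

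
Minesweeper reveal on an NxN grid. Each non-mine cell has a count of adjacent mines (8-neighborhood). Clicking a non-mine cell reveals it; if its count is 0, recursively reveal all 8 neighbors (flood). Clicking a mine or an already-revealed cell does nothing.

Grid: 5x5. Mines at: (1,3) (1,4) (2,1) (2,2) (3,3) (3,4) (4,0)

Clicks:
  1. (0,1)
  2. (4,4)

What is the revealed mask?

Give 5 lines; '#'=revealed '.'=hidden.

Click 1 (0,1) count=0: revealed 6 new [(0,0) (0,1) (0,2) (1,0) (1,1) (1,2)] -> total=6
Click 2 (4,4) count=2: revealed 1 new [(4,4)] -> total=7

Answer: ###..
###..
.....
.....
....#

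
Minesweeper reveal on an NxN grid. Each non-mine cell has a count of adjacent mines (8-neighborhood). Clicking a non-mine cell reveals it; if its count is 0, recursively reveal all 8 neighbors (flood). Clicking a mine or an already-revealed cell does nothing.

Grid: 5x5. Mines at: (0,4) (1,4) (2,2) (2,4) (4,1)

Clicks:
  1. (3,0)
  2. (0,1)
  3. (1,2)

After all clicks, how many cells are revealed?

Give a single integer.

Answer: 12

Derivation:
Click 1 (3,0) count=1: revealed 1 new [(3,0)] -> total=1
Click 2 (0,1) count=0: revealed 11 new [(0,0) (0,1) (0,2) (0,3) (1,0) (1,1) (1,2) (1,3) (2,0) (2,1) (3,1)] -> total=12
Click 3 (1,2) count=1: revealed 0 new [(none)] -> total=12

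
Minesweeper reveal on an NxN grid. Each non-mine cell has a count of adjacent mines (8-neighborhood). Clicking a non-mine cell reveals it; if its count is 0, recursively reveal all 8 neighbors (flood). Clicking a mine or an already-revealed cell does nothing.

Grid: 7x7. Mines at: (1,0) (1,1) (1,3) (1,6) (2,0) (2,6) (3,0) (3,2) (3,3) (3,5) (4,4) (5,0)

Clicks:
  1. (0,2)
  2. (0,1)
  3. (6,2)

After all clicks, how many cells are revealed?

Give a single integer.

Click 1 (0,2) count=2: revealed 1 new [(0,2)] -> total=1
Click 2 (0,1) count=2: revealed 1 new [(0,1)] -> total=2
Click 3 (6,2) count=0: revealed 17 new [(4,1) (4,2) (4,3) (4,5) (4,6) (5,1) (5,2) (5,3) (5,4) (5,5) (5,6) (6,1) (6,2) (6,3) (6,4) (6,5) (6,6)] -> total=19

Answer: 19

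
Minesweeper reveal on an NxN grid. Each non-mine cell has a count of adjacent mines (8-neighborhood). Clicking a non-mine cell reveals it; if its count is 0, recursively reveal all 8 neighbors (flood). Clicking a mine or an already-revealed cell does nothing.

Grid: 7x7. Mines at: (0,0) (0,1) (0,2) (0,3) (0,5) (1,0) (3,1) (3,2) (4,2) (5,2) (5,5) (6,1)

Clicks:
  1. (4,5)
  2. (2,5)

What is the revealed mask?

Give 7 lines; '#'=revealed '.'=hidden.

Answer: .......
...####
...####
...####
...####
.......
.......

Derivation:
Click 1 (4,5) count=1: revealed 1 new [(4,5)] -> total=1
Click 2 (2,5) count=0: revealed 15 new [(1,3) (1,4) (1,5) (1,6) (2,3) (2,4) (2,5) (2,6) (3,3) (3,4) (3,5) (3,6) (4,3) (4,4) (4,6)] -> total=16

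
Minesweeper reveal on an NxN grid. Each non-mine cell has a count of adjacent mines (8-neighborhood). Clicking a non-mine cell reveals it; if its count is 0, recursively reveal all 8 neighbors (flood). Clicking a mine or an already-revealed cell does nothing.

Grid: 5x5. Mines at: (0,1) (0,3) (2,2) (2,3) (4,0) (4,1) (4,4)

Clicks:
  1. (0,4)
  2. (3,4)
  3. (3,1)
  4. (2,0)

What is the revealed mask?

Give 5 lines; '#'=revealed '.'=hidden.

Answer: ....#
##...
##...
##..#
.....

Derivation:
Click 1 (0,4) count=1: revealed 1 new [(0,4)] -> total=1
Click 2 (3,4) count=2: revealed 1 new [(3,4)] -> total=2
Click 3 (3,1) count=3: revealed 1 new [(3,1)] -> total=3
Click 4 (2,0) count=0: revealed 5 new [(1,0) (1,1) (2,0) (2,1) (3,0)] -> total=8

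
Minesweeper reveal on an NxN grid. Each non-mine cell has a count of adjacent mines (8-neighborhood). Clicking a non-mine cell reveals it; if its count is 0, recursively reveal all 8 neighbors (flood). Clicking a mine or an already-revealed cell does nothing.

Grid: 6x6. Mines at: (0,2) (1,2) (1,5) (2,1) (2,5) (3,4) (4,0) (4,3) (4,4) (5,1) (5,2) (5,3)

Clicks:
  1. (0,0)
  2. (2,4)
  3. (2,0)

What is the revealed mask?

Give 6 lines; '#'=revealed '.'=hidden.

Answer: ##....
##....
#...#.
......
......
......

Derivation:
Click 1 (0,0) count=0: revealed 4 new [(0,0) (0,1) (1,0) (1,1)] -> total=4
Click 2 (2,4) count=3: revealed 1 new [(2,4)] -> total=5
Click 3 (2,0) count=1: revealed 1 new [(2,0)] -> total=6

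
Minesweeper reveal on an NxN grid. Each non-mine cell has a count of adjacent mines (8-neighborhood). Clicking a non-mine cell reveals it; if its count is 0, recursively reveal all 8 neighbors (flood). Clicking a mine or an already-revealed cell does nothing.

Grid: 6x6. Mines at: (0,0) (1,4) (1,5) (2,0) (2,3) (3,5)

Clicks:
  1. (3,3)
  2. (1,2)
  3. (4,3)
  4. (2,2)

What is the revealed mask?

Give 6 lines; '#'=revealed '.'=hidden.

Answer: ......
..#...
..#...
#####.
######
######

Derivation:
Click 1 (3,3) count=1: revealed 1 new [(3,3)] -> total=1
Click 2 (1,2) count=1: revealed 1 new [(1,2)] -> total=2
Click 3 (4,3) count=0: revealed 16 new [(3,0) (3,1) (3,2) (3,4) (4,0) (4,1) (4,2) (4,3) (4,4) (4,5) (5,0) (5,1) (5,2) (5,3) (5,4) (5,5)] -> total=18
Click 4 (2,2) count=1: revealed 1 new [(2,2)] -> total=19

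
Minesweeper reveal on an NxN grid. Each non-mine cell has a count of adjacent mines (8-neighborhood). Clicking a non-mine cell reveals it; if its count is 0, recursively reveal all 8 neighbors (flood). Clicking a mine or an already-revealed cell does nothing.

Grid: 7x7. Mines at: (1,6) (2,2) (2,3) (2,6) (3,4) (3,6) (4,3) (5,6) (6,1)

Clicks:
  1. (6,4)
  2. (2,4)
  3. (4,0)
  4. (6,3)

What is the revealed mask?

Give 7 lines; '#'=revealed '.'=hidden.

Click 1 (6,4) count=0: revealed 8 new [(5,2) (5,3) (5,4) (5,5) (6,2) (6,3) (6,4) (6,5)] -> total=8
Click 2 (2,4) count=2: revealed 1 new [(2,4)] -> total=9
Click 3 (4,0) count=0: revealed 22 new [(0,0) (0,1) (0,2) (0,3) (0,4) (0,5) (1,0) (1,1) (1,2) (1,3) (1,4) (1,5) (2,0) (2,1) (3,0) (3,1) (3,2) (4,0) (4,1) (4,2) (5,0) (5,1)] -> total=31
Click 4 (6,3) count=0: revealed 0 new [(none)] -> total=31

Answer: ######.
######.
##..#..
###....
###....
######.
..####.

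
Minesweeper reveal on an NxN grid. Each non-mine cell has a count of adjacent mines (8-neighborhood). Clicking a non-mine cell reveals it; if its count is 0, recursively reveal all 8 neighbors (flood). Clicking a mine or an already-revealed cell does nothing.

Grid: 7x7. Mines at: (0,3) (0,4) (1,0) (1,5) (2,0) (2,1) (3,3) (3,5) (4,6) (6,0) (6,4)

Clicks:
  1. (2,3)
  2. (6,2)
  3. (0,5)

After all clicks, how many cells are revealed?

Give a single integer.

Click 1 (2,3) count=1: revealed 1 new [(2,3)] -> total=1
Click 2 (6,2) count=0: revealed 14 new [(3,0) (3,1) (3,2) (4,0) (4,1) (4,2) (4,3) (5,0) (5,1) (5,2) (5,3) (6,1) (6,2) (6,3)] -> total=15
Click 3 (0,5) count=2: revealed 1 new [(0,5)] -> total=16

Answer: 16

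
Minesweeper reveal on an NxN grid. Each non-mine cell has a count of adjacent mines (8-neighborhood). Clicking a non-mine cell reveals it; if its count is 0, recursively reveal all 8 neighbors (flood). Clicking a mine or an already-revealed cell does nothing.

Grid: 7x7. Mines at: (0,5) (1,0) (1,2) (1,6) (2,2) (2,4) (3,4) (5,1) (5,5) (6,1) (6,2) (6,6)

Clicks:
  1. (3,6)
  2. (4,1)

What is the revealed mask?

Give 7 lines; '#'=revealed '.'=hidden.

Answer: .......
.......
.....##
.....##
.#...##
.......
.......

Derivation:
Click 1 (3,6) count=0: revealed 6 new [(2,5) (2,6) (3,5) (3,6) (4,5) (4,6)] -> total=6
Click 2 (4,1) count=1: revealed 1 new [(4,1)] -> total=7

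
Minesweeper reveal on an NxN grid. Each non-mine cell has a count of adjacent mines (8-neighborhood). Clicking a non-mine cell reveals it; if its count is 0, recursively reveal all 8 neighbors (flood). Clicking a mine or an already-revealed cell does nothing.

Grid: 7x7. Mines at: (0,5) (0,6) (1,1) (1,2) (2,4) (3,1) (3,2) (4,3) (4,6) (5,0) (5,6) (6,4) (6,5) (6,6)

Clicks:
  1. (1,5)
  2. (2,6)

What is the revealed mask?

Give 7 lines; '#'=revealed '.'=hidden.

Click 1 (1,5) count=3: revealed 1 new [(1,5)] -> total=1
Click 2 (2,6) count=0: revealed 5 new [(1,6) (2,5) (2,6) (3,5) (3,6)] -> total=6

Answer: .......
.....##
.....##
.....##
.......
.......
.......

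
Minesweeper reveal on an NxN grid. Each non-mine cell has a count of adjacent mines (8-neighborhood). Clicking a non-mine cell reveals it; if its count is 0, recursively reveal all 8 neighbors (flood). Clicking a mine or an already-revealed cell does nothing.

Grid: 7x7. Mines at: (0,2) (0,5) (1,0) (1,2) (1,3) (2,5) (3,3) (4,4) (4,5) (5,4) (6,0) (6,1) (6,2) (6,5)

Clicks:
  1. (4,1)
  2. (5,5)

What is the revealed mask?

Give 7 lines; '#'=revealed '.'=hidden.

Click 1 (4,1) count=0: revealed 12 new [(2,0) (2,1) (2,2) (3,0) (3,1) (3,2) (4,0) (4,1) (4,2) (5,0) (5,1) (5,2)] -> total=12
Click 2 (5,5) count=4: revealed 1 new [(5,5)] -> total=13

Answer: .......
.......
###....
###....
###....
###..#.
.......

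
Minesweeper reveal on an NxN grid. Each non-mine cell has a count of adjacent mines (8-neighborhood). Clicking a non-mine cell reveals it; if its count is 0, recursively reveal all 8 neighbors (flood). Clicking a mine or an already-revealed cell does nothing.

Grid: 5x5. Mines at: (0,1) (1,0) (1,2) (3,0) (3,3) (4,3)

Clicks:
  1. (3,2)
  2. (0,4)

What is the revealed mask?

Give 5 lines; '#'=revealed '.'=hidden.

Click 1 (3,2) count=2: revealed 1 new [(3,2)] -> total=1
Click 2 (0,4) count=0: revealed 6 new [(0,3) (0,4) (1,3) (1,4) (2,3) (2,4)] -> total=7

Answer: ...##
...##
...##
..#..
.....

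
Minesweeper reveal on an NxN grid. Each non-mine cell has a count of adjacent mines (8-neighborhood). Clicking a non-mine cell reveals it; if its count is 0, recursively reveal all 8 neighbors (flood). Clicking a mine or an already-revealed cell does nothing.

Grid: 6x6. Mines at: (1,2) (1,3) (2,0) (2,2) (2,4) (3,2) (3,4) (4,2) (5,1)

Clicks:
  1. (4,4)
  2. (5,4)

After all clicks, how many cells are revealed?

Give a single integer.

Answer: 6

Derivation:
Click 1 (4,4) count=1: revealed 1 new [(4,4)] -> total=1
Click 2 (5,4) count=0: revealed 5 new [(4,3) (4,5) (5,3) (5,4) (5,5)] -> total=6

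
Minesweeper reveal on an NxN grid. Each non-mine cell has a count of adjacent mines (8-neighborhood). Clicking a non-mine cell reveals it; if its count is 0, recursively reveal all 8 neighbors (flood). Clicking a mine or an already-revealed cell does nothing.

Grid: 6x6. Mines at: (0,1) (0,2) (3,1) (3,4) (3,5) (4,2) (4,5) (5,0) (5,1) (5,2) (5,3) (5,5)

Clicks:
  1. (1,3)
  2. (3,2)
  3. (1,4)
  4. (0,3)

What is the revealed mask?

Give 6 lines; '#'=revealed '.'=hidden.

Click 1 (1,3) count=1: revealed 1 new [(1,3)] -> total=1
Click 2 (3,2) count=2: revealed 1 new [(3,2)] -> total=2
Click 3 (1,4) count=0: revealed 8 new [(0,3) (0,4) (0,5) (1,4) (1,5) (2,3) (2,4) (2,5)] -> total=10
Click 4 (0,3) count=1: revealed 0 new [(none)] -> total=10

Answer: ...###
...###
...###
..#...
......
......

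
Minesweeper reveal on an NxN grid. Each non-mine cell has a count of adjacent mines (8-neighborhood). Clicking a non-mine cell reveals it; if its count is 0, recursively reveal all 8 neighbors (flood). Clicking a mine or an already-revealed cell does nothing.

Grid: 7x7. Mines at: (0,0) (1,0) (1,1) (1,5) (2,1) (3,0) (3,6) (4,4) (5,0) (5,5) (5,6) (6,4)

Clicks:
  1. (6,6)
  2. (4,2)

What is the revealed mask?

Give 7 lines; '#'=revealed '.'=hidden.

Answer: .......
.......
.......
.###...
.###...
.###...
.###..#

Derivation:
Click 1 (6,6) count=2: revealed 1 new [(6,6)] -> total=1
Click 2 (4,2) count=0: revealed 12 new [(3,1) (3,2) (3,3) (4,1) (4,2) (4,3) (5,1) (5,2) (5,3) (6,1) (6,2) (6,3)] -> total=13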